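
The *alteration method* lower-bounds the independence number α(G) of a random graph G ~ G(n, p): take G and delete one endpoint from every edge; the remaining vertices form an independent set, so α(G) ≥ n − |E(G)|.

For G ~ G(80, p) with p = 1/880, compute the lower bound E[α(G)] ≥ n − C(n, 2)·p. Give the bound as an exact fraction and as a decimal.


E[|E(G)|] = C(80, 2)·p = 3160 · (1/880) = 79/22.
E[α(G)] ≥ n − E[|E(G)|] = 80 − 79/22 = 1681/22.
Numerically: ≈ 76.409.
(This is only a lower bound; the true E[α(G)] may be larger.)

E[α(G)] ≥ 1681/22 ≈ 76.409.


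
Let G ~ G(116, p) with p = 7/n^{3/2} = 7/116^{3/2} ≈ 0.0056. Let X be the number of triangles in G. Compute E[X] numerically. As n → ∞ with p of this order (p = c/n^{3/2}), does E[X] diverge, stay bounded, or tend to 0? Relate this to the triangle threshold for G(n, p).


Number of potential triangles: C(116, 3) = 253460.
Each occurs with probability p³ ≈ (0.0056)³ ≈ 1.75887e-07.
By linearity: E[X] = C(116, 3)·p³ ≈ 253460 · 1.75887e-07 ≈ 0.045.
Since α = 3/2 > 1, p = c/n^{3/2} = o(1/n) is below the triangle threshold p ~ 1/n. Asymptotically E[X] ~ (c³/6)·n^{3(1−α)} = (7³/6)·n^{-1.5} → 0, so by Markov's inequality G has no triangles w.h.p.

E[X] ≈ 0.045; in regime p = Θ(1/n^{3/2}) E[X] tends to 0 (below the triangle threshold p ~ 1/n).


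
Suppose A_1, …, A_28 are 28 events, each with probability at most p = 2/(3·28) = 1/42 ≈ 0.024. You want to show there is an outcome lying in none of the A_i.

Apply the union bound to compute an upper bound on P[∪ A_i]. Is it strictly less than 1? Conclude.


Union bound: P[∪_{i=1}^{28} A_i] ≤ Σ_i P[A_i] ≤ 28·p = 28·(1/42) = 2/3.
Numerically: 2/3 ≈ 0.667.
Is 2/3 < 1? YES.
Since P[∪ A_i] ≤ 2/3 < 1, the complement has P[∩ A_i^c] ≥ 1 − 2/3 = 1/3 > 0, so some outcome avoids every A_i.

28·p = 2/3 ≈ 0.667; existence CERTIFIED by the union bound.


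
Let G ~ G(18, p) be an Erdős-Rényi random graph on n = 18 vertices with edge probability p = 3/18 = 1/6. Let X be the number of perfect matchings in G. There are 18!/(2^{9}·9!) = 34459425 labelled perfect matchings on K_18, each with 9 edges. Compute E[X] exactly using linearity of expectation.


K_18 has 18!/(2^{9}·9!) = 34459425 labelled perfect matchings.
For each such perfect matching H, let X_H = 1 if all 9 edges of H are present in G. Then P[X_H = 1] = p^{9} = (1/6)^{9} = 1/10077696.
Summing the indicators: E[X] = Σ_H E[X_H] = 34459425 · p^{9} = 34459425 · 1/10077696 = 425425/124416.
Numerically: E[X] ≈ 3.419.

E[X] = 34459425 · (1/6)^{9} = 425425/124416 ≈ 3.419.


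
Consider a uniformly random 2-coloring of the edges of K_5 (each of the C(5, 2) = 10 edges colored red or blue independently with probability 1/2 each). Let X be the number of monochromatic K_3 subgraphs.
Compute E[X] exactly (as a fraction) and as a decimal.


Let X = Σ_S X_S over the C(5, 3) = 10 subsets S of size 3, where X_S = 1 if the K_3 on S is monochromatic.
For a fixed S, the K_3 on S has C(3, 2) = 3 edges. P[all 3 edges red] = (1/2)^3, and likewise for blue, so P[monochromatic] = 2·(1/2)^3 = 2^{1 − 3} = 1/4.
By linearity: E[X] = C(5, 3) · 2^{1 − 3} = 10 · 1/4 = 5/2.
Numerically: E[X] ≈ 2.500000.

E[X] = C(5,3)·2^(1−C(3,2)) = 5/2 ≈ 2.500000.


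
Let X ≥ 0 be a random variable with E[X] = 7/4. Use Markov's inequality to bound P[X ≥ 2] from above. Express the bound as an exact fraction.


μ = E[X] = 7/4, a = 2.
Markov: P[X ≥ 2] ≤ μ/a = (7/4)/2 = 7/8.
Numerically: ≈ 0.875000.
(Since a = 2 > μ = 1.750000, the bound 7/8 is < 1 and informative.)

P[X ≥ 2] ≤ 7/8 ≈ 0.875000.


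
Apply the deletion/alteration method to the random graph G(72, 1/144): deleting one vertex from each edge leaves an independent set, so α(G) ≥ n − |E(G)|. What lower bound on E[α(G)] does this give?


E[|E(G)|] = C(72, 2)·p = 2556 · (1/144) = 71/4.
E[α(G)] ≥ n − E[|E(G)|] = 72 − 71/4 = 217/4.
Numerically: ≈ 54.250000.
(This is only a lower bound; the true E[α(G)] may be larger.)

E[α(G)] ≥ 217/4 ≈ 54.250000.


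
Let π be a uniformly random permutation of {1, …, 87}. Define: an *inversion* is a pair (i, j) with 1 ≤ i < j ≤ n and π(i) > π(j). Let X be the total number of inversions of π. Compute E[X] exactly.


Write X = Σ X_I over the C(87, 2) = 3741 pairs i < j, with X_I the indicator of one inversion.
There are 3741 indicators.
For each fixed pair i < j, the values π(i) and π(j) are two distinct elements of {1, …, 87} in uniformly random order; by symmetry P[π(i) > π(j)] = 1/2.
By linearity: E[X] = 3741 · (1/2) = C(87, 2) · (1/2) = 3741/2 = 3741/2 ≈ 1870.500000.

E[X] = 3741/2 = 1870.500000.


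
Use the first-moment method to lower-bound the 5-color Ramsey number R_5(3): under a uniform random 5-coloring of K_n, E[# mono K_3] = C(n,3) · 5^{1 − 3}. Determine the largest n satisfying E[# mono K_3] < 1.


We need C(n, 3) · 5^{1 − 3} < 1, i.e. C(n, 3) < 5^{3 − 1} = 25.
Check values of n near the boundary:
  n = 3: C(3, 3) = 1; 1 < 25? YES
  n = 4: C(4, 3) = 4; 4 < 25? YES
  n = 5: C(5, 3) = 10; 10 < 25? YES
  n = 6: C(6, 3) = 20; 20 < 25? YES
  n = 7: C(7, 3) = 35; 35 < 25? NO
  n = 8: C(8, 3) = 56; 56 < 25? NO
The largest n with C(n, 3) < 25 is n = 6 (where E[X] = 4/5 ≈ 0.800000). Hence R_5(3) > 6, i.e. R_5(3) ≥ 7.

Largest n = 6; hence R_5(3) > 6.


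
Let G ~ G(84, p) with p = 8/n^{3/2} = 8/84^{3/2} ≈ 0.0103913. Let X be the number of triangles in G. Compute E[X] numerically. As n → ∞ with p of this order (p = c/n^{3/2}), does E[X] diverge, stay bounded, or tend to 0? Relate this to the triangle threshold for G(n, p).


Number of potential triangles: C(84, 3) = 95284.
Each occurs with probability p³ ≈ (0.0103913)³ ≈ 1.12205249e-06.
By linearity: E[X] = C(84, 3)·p³ ≈ 95284 · 1.12205249e-06 ≈ 0.106914.
Since α = 3/2 > 1, p = c/n^{3/2} = o(1/n) is below the triangle threshold p ~ 1/n. Asymptotically E[X] ~ (c³/6)·n^{3(1−α)} = (8³/6)·n^{-1.5} → 0, so by Markov's inequality G has no triangles w.h.p.

E[X] ≈ 0.106914; in regime p = Θ(1/n^{3/2}) E[X] tends to 0 (below the triangle threshold p ~ 1/n).


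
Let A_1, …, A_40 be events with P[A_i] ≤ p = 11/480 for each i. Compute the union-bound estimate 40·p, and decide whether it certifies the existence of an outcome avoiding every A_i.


Union bound: P[∪_{i=1}^{40} A_i] ≤ Σ_i P[A_i] ≤ 40·p = 40·(11/480) = 11/12.
Numerically: 11/12 ≈ 0.91667.
Is 11/12 < 1? YES.
Since P[∪ A_i] ≤ 11/12 < 1, the complement has P[∩ A_i^c] ≥ 1 − 11/12 = 1/12 > 0, so some outcome avoids every A_i.

40·p = 11/12 ≈ 0.91667; existence CERTIFIED by the union bound.


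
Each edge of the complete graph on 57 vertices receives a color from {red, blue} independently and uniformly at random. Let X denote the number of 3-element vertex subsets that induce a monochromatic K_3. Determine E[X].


Let X = Σ_S X_S over the C(57, 3) = 29260 subsets S of size 3, where X_S = 1 if the K_3 on S is monochromatic.
For a fixed S, the K_3 on S has C(3, 2) = 3 edges. P[all 3 edges red] = (1/2)^3, and likewise for blue, so P[monochromatic] = 2·(1/2)^3 = 2^{1 − 3} = 1/4.
By linearity of expectation: E[X] = C(57, 3) · 2^{1 − 3} = 29260 · 1/4 = 7315.
Numerically: E[X] ≈ 7315.0000.

E[X] = C(57,3)·2^(1−C(3,2)) = 7315 ≈ 7315.0000.


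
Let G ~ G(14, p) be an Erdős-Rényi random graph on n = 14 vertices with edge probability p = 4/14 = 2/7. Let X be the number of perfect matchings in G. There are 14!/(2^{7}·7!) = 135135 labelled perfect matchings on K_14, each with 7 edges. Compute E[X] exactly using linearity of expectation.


K_14 has 14!/(2^{7}·7!) = 135135 labelled perfect matchings.
For each such perfect matching H, let X_H = 1 if all 7 edges of H are present in G. Then P[X_H = 1] = p^{7} = (2/7)^{7} = 128/823543.
By linearity of expectation: E[X] = Σ_H E[X_H] = 135135 · p^{7} = 135135 · 128/823543 = 2471040/117649.
Numerically: E[X] ≈ 21.003.

E[X] = 135135 · (2/7)^{7} = 2471040/117649 ≈ 21.003.


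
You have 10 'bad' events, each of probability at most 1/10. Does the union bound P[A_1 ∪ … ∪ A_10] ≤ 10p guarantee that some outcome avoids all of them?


Union bound: P[∪_{i=1}^{10} A_i] ≤ Σ_i P[A_i] ≤ 10·p = 10·(1/10) = 1.
Numerically: 1 ≈ 1.0000000.
Is 1 < 1? NO.
Since the bound 1 is ≥ 1, the union bound is uninformative here; it does NOT by itself certify existence.

10·p = 1 ≈ 1.0000000; existence NOT certified by the union bound.


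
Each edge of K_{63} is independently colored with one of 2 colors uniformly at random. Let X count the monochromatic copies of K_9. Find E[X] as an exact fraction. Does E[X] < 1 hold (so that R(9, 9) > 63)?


E[X] = C(63, 9) · 2^{1 − 36} = 23667689815 · 2^{−35} = 23667689815/34359738368.
As a reduced fraction: E[X] = 23667689815/34359738368 ≈ 0.6888204.
Is E[X] < 1? YES.
Since E[X] < 1, there exists a 2-coloring of K_{63} with no monochromatic K_9; hence R(9, 9) > 63.

E[X] = 23667689815/34359738368 ≈ 0.6888204; E[X] < 1, so R(9, 9) > 63.


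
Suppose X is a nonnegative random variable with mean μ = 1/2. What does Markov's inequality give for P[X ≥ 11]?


μ = E[X] = 1/2, a = 11.
Markov: P[X ≥ 11] ≤ μ/a = (1/2)/11 = 1/22.
Numerically: ≈ 0.0455.
(Since a = 11 > μ = 0.5000, the bound 1/22 is < 1 and informative.)

P[X ≥ 11] ≤ 1/22 ≈ 0.0455.


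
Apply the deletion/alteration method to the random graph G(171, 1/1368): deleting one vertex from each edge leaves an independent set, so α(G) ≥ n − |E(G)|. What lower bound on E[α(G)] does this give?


E[|E(G)|] = C(171, 2)·p = 14535 · (1/1368) = 85/8.
E[α(G)] ≥ n − E[|E(G)|] = 171 − 85/8 = 1283/8.
Numerically: ≈ 160.375.
(This is only a lower bound; the true E[α(G)] may be larger.)

E[α(G)] ≥ 1283/8 ≈ 160.375.


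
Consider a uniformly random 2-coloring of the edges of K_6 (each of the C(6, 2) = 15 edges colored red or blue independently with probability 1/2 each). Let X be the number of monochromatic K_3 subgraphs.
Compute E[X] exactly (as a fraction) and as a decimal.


Let X = Σ_S X_S over the C(6, 3) = 20 subsets S of size 3, where X_S = 1 if the K_3 on S is monochromatic.
For a fixed S, the K_3 on S has C(3, 2) = 3 edges. P[all 3 edges red] = (1/2)^3, and likewise for blue, so P[monochromatic] = 2·(1/2)^3 = 2^{1 − 3} = 1/4.
Summing: E[X] = C(6, 3) · 2^{1 − 3} = 20 · 1/4 = 5.
Numerically: E[X] ≈ 5.0000.

E[X] = C(6,3)·2^(1−C(3,2)) = 5 ≈ 5.0000.


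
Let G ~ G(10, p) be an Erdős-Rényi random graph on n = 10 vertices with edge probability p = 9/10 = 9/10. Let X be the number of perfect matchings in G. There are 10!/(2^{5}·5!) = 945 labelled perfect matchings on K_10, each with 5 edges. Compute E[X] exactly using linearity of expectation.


K_10 has 10!/(2^{5}·5!) = 945 labelled perfect matchings.
For each such perfect matching H, let X_H = 1 if all 5 edges of H are present in G. Then P[X_H = 1] = p^{5} = (9/10)^{5} = 59049/100000.
By linearity of expectation: E[X] = Σ_H E[X_H] = 945 · p^{5} = 945 · 59049/100000 = 11160261/20000.
Numerically: E[X] ≈ 558.01.

E[X] = 945 · (9/10)^{5} = 11160261/20000 ≈ 558.01.


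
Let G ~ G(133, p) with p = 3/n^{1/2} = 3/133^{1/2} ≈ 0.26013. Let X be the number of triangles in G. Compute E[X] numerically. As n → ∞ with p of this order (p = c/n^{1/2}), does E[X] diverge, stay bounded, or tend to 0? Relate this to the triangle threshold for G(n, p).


Number of potential triangles: C(133, 3) = 383306.
Each occurs with probability p³ ≈ (0.26013)³ ≈ 1.7602984e-02.
By linearity: E[X] = C(133, 3)·p³ ≈ 383306 · 1.7602984e-02 ≈ 6747.32952.
Since α = 1/2 < 1, p = c/n^{1/2} ≫ 1/n is above the triangle threshold p ~ 1/n. Asymptotically E[X] ~ (c³/6)·n^{3(1−α)} = (3³/6)·n^{1.5} → ∞; triangles are abundant w.h.p.

E[X] ≈ 6747.32952; in regime p = Θ(1/n^{1/2}) E[X] diverges (above the triangle threshold p ~ 1/n).


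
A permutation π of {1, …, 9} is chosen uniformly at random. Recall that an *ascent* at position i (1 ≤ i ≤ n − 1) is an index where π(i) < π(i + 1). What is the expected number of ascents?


Write X = Σ X_I over i = 1, …, 8, with X_I the indicator of one ascent.
There are 8 indicators.
For each fixed i, the pair (π(i), π(i+1)) is a uniformly random ordered pair of distinct values from {1, …, 9}; by symmetry P[π(i) < π(i+1)] = 1/2.
By linearity: E[X] = 8 · (1/2) = (9 − 1) · (1/2) = 4 ≈ 4.000000.

E[X] = 4 = 4.000000.


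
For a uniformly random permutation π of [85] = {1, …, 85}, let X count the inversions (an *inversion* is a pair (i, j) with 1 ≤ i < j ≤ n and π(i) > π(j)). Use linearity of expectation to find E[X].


Write X = Σ X_I over the C(85, 2) = 3570 pairs i < j, with X_I the indicator of one inversion.
There are 3570 indicators.
For each fixed pair i < j, the values π(i) and π(j) are two distinct elements of {1, …, 85} in uniformly random order; by symmetry P[π(i) > π(j)] = 1/2.
By linearity: E[X] = 3570 · (1/2) = C(85, 2) · (1/2) = 3570/2 = 1785 ≈ 1785.0000.

E[X] = 1785 = 1785.0000.


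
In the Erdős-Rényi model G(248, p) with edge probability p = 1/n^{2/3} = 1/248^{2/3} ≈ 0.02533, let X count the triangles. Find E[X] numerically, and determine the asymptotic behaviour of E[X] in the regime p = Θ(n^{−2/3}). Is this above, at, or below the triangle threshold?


Number of potential triangles: C(248, 3) = 2511496.
Each occurs with probability p³ ≈ (0.02533)³ ≈ 1.625911e-05.
By linearity: E[X] = C(248, 3)·p³ ≈ 2511496 · 1.625911e-05 ≈ 40.8347.
Since α = 2/3 < 1, p = c/n^{2/3} ≫ 1/n is above the triangle threshold p ~ 1/n. Asymptotically E[X] ~ (c³/6)·n^{3(1−α)} = (1³/6)·n^{1} → ∞; triangles are abundant w.h.p.

E[X] ≈ 40.8347; in regime p = Θ(1/n^{2/3}) E[X] diverges (above the triangle threshold p ~ 1/n).


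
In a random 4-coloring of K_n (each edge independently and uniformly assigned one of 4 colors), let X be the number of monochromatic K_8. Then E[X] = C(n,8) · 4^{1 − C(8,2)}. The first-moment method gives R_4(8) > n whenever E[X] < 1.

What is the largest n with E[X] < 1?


We need C(n, 8) · 4^{1 − 28} < 1, i.e. C(n, 8) < 4^{28 − 1} = 18014398509481984.
Check values of n near the boundary:
  n = 403: C(403, 8) = 16090020602228430; 16090020602228430 < 18014398509481984? YES
  n = 404: C(404, 8) = 16415071523485570; 16415071523485570 < 18014398509481984? YES
  n = 405: C(405, 8) = 16745853821188050; 16745853821188050 < 18014398509481984? YES
  n = 406: C(406, 8) = 17082453897995850; 17082453897995850 < 18014398509481984? YES
  n = 407: C(407, 8) = 17424959239309050; 17424959239309050 < 18014398509481984? YES
  n = 408: C(408, 8) = 17773458424095231; 17773458424095231 < 18014398509481984? YES
  n = 409: C(409, 8) = 18128041135797879; 18128041135797879 < 18014398509481984? NO
  n = 410: C(410, 8) = 18488798173326195; 18488798173326195 < 18014398509481984? NO
  n = 411: C(411, 8) = 18855821462126715; 18855821462126715 < 18014398509481984? NO
The largest n with C(n, 8) < 18014398509481984 is n = 408 (where E[X] = 17773458424095231/18014398509481984 ≈ 0.987). Hence R_4(8) > 408, i.e. R_4(8) ≥ 409.

Largest n = 408; hence R_4(8) > 408.


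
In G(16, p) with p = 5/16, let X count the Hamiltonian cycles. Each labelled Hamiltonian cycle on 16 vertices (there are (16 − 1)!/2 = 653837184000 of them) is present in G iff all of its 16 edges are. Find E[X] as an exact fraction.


K_16 has (16 − 1)!/2 = 653837184000 labelled Hamiltonian cycles.
For each such Hamiltonian cycle H, let X_H = 1 if all 16 edges of H are present in G. Then P[X_H = 1] = p^{16} = (5/16)^{16} = 152587890625/18446744073709551616.
By linearity: E[X] = Σ_H E[X_H] = 653837184000 · p^{16} = 653837184000 · 152587890625/18446744073709551616 = 97429332733154296875/18014398509481984.
Numerically: E[X] ≈ 5408.

E[X] = 653837184000 · (5/16)^{16} = 97429332733154296875/18014398509481984 ≈ 5408.


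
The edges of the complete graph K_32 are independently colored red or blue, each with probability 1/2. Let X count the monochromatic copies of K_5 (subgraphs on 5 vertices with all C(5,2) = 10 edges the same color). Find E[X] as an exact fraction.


Let X = Σ_S X_S over the C(32, 5) = 201376 subsets S of size 5, where X_S = 1 if the K_5 on S is monochromatic.
For a fixed S, the K_5 on S has C(5, 2) = 10 edges. P[all 10 edges red] = (1/2)^10, and likewise for blue, so P[monochromatic] = 2·(1/2)^10 = 2^{1 − 10} = 1/512.
By linearity of expectation: E[X] = C(32, 5) · 2^{1 − 10} = 201376 · 1/512 = 6293/16.
Numerically: E[X] ≈ 393.3125.

E[X] = C(32,5)·2^(1−C(5,2)) = 6293/16 ≈ 393.3125.


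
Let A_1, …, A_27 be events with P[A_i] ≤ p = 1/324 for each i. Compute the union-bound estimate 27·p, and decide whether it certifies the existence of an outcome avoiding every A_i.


Union bound: P[∪_{i=1}^{27} A_i] ≤ Σ_i P[A_i] ≤ 27·p = 27·(1/324) = 1/12.
Numerically: 1/12 ≈ 0.0833.
Is 1/12 < 1? YES.
Since P[∪ A_i] ≤ 1/12 < 1, the complement has P[∩ A_i^c] ≥ 1 − 1/12 = 11/12 > 0, so some outcome avoids every A_i.

27·p = 1/12 ≈ 0.0833; existence CERTIFIED by the union bound.


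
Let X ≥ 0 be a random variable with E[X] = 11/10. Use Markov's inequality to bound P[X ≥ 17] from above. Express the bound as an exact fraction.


μ = E[X] = 11/10, a = 17.
Markov: P[X ≥ 17] ≤ μ/a = (11/10)/17 = 11/170.
Numerically: ≈ 0.065.
(Since a = 17 > μ = 1.100, the bound 11/170 is < 1 and informative.)

P[X ≥ 17] ≤ 11/170 ≈ 0.065.


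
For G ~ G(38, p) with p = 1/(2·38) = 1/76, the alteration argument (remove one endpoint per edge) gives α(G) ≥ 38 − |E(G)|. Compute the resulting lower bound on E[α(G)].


E[|E(G)|] = C(38, 2)·p = 703 · (1/76) = 37/4.
E[α(G)] ≥ n − E[|E(G)|] = 38 − 37/4 = 115/4.
Numerically: ≈ 28.75000.
(This is only a lower bound; the true E[α(G)] may be larger.)

E[α(G)] ≥ 115/4 ≈ 28.75000.


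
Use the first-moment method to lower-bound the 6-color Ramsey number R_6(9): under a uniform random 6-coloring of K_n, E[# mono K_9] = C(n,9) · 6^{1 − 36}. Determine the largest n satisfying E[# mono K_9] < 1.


We need C(n, 9) · 6^{1 − 36} < 1, i.e. C(n, 9) < 6^{36 − 1} = 1719070799748422591028658176.
Check values of n near the boundary:
  n = 4404: C(4404, 9) = 1703375445537161676647015880; 1703375445537161676647015880 < 1719070799748422591028658176? YES
  n = 4405: C(4405, 9) = 1706862792900636302463627150; 1706862792900636302463627150 < 1719070799748422591028658176? YES
  n = 4406: C(4406, 9) = 1710356485221788389505285700; 1710356485221788389505285700 < 1719070799748422591028658176? YES
  n = 4407: C(4407, 9) = 1713856532599459170657070050; 1713856532599459170657070050 < 1719070799748422591028658176? YES
  n = 4408: C(4408, 9) = 1717362945146264156457459600; 1717362945146264156457459600 < 1719070799748422591028658176? YES
  n = 4409: C(4409, 9) = 1720875732988608787686577131; 1720875732988608787686577131 < 1719070799748422591028658176? NO
  n = 4410: C(4410, 9) = 1724394906266704102180823710; 1724394906266704102180823710 < 1719070799748422591028658176? NO
The largest n with C(n, 9) < 1719070799748422591028658176 is n = 4408 (where E[X] = 35778394690547169926197075/35813974994758803979763712 ≈ 0.999). Hence R_6(9) > 4408, i.e. R_6(9) ≥ 4409.

Largest n = 4408; hence R_6(9) > 4408.


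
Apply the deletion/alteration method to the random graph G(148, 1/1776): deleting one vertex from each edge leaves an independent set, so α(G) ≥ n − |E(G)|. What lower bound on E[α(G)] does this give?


E[|E(G)|] = C(148, 2)·p = 10878 · (1/1776) = 49/8.
E[α(G)] ≥ n − E[|E(G)|] = 148 − 49/8 = 1135/8.
Numerically: ≈ 141.875.
(This is only a lower bound; the true E[α(G)] may be larger.)

E[α(G)] ≥ 1135/8 ≈ 141.875.


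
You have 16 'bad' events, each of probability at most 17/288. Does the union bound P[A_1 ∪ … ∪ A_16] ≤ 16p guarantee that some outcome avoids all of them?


Union bound: P[∪_{i=1}^{16} A_i] ≤ Σ_i P[A_i] ≤ 16·p = 16·(17/288) = 17/18.
Numerically: 17/18 ≈ 0.9444.
Is 17/18 < 1? YES.
Since P[∪ A_i] ≤ 17/18 < 1, the complement has P[∩ A_i^c] ≥ 1 − 17/18 = 1/18 > 0, so some outcome avoids every A_i.

16·p = 17/18 ≈ 0.9444; existence CERTIFIED by the union bound.


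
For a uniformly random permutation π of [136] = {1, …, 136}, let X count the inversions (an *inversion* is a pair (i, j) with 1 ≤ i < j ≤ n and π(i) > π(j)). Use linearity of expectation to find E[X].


Write X = Σ X_I over the C(136, 2) = 9180 pairs i < j, with X_I the indicator of one inversion.
There are 9180 indicators.
For each fixed pair i < j, the values π(i) and π(j) are two distinct elements of {1, …, 136} in uniformly random order; by symmetry P[π(i) > π(j)] = 1/2.
By linearity: E[X] = 9180 · (1/2) = C(136, 2) · (1/2) = 9180/2 = 4590 ≈ 4590.0000.

E[X] = 4590 = 4590.0000.


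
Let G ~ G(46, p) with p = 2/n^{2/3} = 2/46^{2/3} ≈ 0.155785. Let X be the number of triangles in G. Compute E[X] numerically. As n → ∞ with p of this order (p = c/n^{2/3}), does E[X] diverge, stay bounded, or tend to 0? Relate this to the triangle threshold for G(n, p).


Number of potential triangles: C(46, 3) = 15180.
Each occurs with probability p³ ≈ (0.155785)³ ≈ 3.78071834e-03.
By linearity: E[X] = C(46, 3)·p³ ≈ 15180 · 3.78071834e-03 ≈ 57.391304.
Since α = 2/3 < 1, p = c/n^{2/3} ≫ 1/n is above the triangle threshold p ~ 1/n. Asymptotically E[X] ~ (c³/6)·n^{3(1−α)} = (2³/6)·n^{1} → ∞; triangles are abundant w.h.p.

E[X] ≈ 57.391304; in regime p = Θ(1/n^{2/3}) E[X] diverges (above the triangle threshold p ~ 1/n).


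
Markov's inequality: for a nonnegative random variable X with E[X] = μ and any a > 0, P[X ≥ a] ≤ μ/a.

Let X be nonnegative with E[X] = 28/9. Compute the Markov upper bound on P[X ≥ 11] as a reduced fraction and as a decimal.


μ = E[X] = 28/9, a = 11.
Markov: P[X ≥ 11] ≤ μ/a = (28/9)/11 = 28/99.
Numerically: ≈ 0.28283.
(Since a = 11 > μ = 3.11111, the bound 28/99 is < 1 and informative.)

P[X ≥ 11] ≤ 28/99 ≈ 0.28283.


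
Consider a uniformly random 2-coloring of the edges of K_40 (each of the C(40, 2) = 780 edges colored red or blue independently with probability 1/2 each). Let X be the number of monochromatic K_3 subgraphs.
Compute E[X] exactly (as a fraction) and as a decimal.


Let X = Σ_S X_S over the C(40, 3) = 9880 subsets S of size 3, where X_S = 1 if the K_3 on S is monochromatic.
For a fixed S, the K_3 on S has C(3, 2) = 3 edges. P[all 3 edges red] = (1/2)^3, and likewise for blue, so P[monochromatic] = 2·(1/2)^3 = 2^{1 − 3} = 1/4.
Summing: E[X] = C(40, 3) · 2^{1 − 3} = 9880 · 1/4 = 2470.
Numerically: E[X] ≈ 2470.000.

E[X] = C(40,3)·2^(1−C(3,2)) = 2470 ≈ 2470.000.


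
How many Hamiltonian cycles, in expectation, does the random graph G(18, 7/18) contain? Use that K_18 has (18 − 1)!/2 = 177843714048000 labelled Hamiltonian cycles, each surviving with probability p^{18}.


K_18 has (18 − 1)!/2 = 177843714048000 labelled Hamiltonian cycles.
For each such Hamiltonian cycle H, let X_H = 1 if all 18 edges of H are present in G. Then P[X_H = 1] = p^{18} = (7/18)^{18} = 1628413597910449/39346408075296537575424.
Summing the indicators: E[X] = Σ_H E[X_H] = 177843714048000 · p^{18} = 177843714048000 · 1628413597910449/39346408075296537575424 = 24246874921186846803875/3294258113514384.
Numerically: E[X] ≈ 7.3603e+06.

E[X] = 177843714048000 · (7/18)^{18} = 24246874921186846803875/3294258113514384 ≈ 7.3603e+06.


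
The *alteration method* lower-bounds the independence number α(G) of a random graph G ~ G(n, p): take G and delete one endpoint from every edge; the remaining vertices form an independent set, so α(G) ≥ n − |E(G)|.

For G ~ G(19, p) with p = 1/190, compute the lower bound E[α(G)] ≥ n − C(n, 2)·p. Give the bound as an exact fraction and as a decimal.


E[|E(G)|] = C(19, 2)·p = 171 · (1/190) = 9/10.
E[α(G)] ≥ n − E[|E(G)|] = 19 − 9/10 = 181/10.
Numerically: ≈ 18.10000.
(This is only a lower bound; the true E[α(G)] may be larger.)

E[α(G)] ≥ 181/10 ≈ 18.10000.


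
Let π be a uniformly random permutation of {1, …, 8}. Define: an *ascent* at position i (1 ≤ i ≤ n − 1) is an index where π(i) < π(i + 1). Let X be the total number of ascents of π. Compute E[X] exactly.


Write X = Σ X_I over i = 1, …, 7, with X_I the indicator of one ascent.
There are 7 indicators.
For each fixed i, the pair (π(i), π(i+1)) is a uniformly random ordered pair of distinct values from {1, …, 8}; by symmetry P[π(i) < π(i+1)] = 1/2.
By linearity: E[X] = 7 · (1/2) = (8 − 1) · (1/2) = 7/2 ≈ 3.5000.

E[X] = 7/2 = 3.5000.


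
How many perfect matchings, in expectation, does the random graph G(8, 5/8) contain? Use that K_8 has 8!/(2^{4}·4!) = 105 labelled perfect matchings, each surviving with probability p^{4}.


K_8 has 8!/(2^{4}·4!) = 105 labelled perfect matchings.
For each such perfect matching H, let X_H = 1 if all 4 edges of H are present in G. Then P[X_H = 1] = p^{4} = (5/8)^{4} = 625/4096.
Summing the indicators: E[X] = Σ_H E[X_H] = 105 · p^{4} = 105 · 625/4096 = 65625/4096.
Numerically: E[X] ≈ 16.02.

E[X] = 105 · (5/8)^{4} = 65625/4096 ≈ 16.02.


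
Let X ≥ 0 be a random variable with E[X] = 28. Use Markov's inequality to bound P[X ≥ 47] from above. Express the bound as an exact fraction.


μ = E[X] = 28, a = 47.
Markov: P[X ≥ 47] ≤ μ/a = (28)/47 = 28/47.
Numerically: ≈ 0.5957.
(Since a = 47 > μ = 28.0000, the bound 28/47 is < 1 and informative.)

P[X ≥ 47] ≤ 28/47 ≈ 0.5957.


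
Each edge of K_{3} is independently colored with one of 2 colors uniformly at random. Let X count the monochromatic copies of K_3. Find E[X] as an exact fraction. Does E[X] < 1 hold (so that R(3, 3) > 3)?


E[X] = C(3, 3) · 2^{1 − 3} = 1 · 2^{−2} = 1/4.
As a reduced fraction: E[X] = 1/4 ≈ 0.25000.
Is E[X] < 1? YES.
Since E[X] < 1, there exists a 2-coloring of K_{3} with no monochromatic K_3; hence R(3, 3) > 3.

E[X] = 1/4 ≈ 0.25000; E[X] < 1, so R(3, 3) > 3.


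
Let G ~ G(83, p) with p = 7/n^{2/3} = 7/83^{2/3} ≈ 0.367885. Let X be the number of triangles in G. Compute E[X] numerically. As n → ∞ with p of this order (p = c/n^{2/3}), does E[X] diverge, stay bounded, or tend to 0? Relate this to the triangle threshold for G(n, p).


Number of potential triangles: C(83, 3) = 91881.
Each occurs with probability p³ ≈ (0.367885)³ ≈ 4.97895195e-02.
By linearity: E[X] = C(83, 3)·p³ ≈ 91881 · 4.97895195e-02 ≈ 4574.710843.
Since α = 2/3 < 1, p = c/n^{2/3} ≫ 1/n is above the triangle threshold p ~ 1/n. Asymptotically E[X] ~ (c³/6)·n^{3(1−α)} = (7³/6)·n^{1} → ∞; triangles are abundant w.h.p.

E[X] ≈ 4574.710843; in regime p = Θ(1/n^{2/3}) E[X] diverges (above the triangle threshold p ~ 1/n).


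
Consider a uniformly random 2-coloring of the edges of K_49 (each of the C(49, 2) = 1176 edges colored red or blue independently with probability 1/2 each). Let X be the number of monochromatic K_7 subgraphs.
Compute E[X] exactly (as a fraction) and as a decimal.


Let X = Σ_S X_S over the C(49, 7) = 85900584 subsets S of size 7, where X_S = 1 if the K_7 on S is monochromatic.
For a fixed S, the K_7 on S has C(7, 2) = 21 edges. P[all 21 edges red] = (1/2)^21, and likewise for blue, so P[monochromatic] = 2·(1/2)^21 = 2^{1 − 21} = 1/1048576.
By linearity of expectation: E[X] = C(49, 7) · 2^{1 − 21} = 85900584 · 1/1048576 = 10737573/131072.
Numerically: E[X] ≈ 81.921.

E[X] = C(49,7)·2^(1−C(7,2)) = 10737573/131072 ≈ 81.921.


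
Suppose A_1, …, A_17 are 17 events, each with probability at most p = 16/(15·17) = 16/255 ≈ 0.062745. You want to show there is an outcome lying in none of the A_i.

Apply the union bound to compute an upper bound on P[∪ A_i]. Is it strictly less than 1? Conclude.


Union bound: P[∪_{i=1}^{17} A_i] ≤ Σ_i P[A_i] ≤ 17·p = 17·(16/255) = 16/15.
Numerically: 16/15 ≈ 1.066667.
Is 16/15 < 1? NO.
Since the bound 16/15 is ≥ 1, the union bound is uninformative here; it does NOT by itself certify existence.

17·p = 16/15 ≈ 1.066667; existence NOT certified by the union bound.


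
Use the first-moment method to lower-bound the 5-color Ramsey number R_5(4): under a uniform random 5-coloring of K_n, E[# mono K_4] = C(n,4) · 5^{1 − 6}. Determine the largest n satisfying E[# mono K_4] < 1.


We need C(n, 4) · 5^{1 − 6} < 1, i.e. C(n, 4) < 5^{6 − 1} = 3125.
Check values of n near the boundary:
  n = 16: C(16, 4) = 1820; 1820 < 3125? YES
  n = 17: C(17, 4) = 2380; 2380 < 3125? YES
  n = 18: C(18, 4) = 3060; 3060 < 3125? YES
  n = 19: C(19, 4) = 3876; 3876 < 3125? NO
The largest n with C(n, 4) < 3125 is n = 18 (where E[X] = 612/625 ≈ 0.9792000). Hence R_5(4) > 18, i.e. R_5(4) ≥ 19.

Largest n = 18; hence R_5(4) > 18.


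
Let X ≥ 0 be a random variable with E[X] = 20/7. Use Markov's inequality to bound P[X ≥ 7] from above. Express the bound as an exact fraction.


μ = E[X] = 20/7, a = 7.
Markov: P[X ≥ 7] ≤ μ/a = (20/7)/7 = 20/49.
Numerically: ≈ 0.40816.
(Since a = 7 > μ = 2.85714, the bound 20/49 is < 1 and informative.)

P[X ≥ 7] ≤ 20/49 ≈ 0.40816.


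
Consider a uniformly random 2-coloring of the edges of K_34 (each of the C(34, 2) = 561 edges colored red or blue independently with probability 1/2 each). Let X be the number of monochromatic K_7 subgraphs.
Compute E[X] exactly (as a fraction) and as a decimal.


Let X = Σ_S X_S over the C(34, 7) = 5379616 subsets S of size 7, where X_S = 1 if the K_7 on S is monochromatic.
For a fixed S, the K_7 on S has C(7, 2) = 21 edges. P[all 21 edges red] = (1/2)^21, and likewise for blue, so P[monochromatic] = 2·(1/2)^21 = 2^{1 − 21} = 1/1048576.
By linearity of expectation: E[X] = C(34, 7) · 2^{1 − 21} = 5379616 · 1/1048576 = 168113/32768.
Numerically: E[X] ≈ 5.130402.

E[X] = C(34,7)·2^(1−C(7,2)) = 168113/32768 ≈ 5.130402.


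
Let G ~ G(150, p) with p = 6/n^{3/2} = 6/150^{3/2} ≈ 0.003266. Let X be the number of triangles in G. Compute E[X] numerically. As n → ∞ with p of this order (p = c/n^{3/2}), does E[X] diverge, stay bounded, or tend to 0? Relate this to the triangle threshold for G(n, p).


Number of potential triangles: C(150, 3) = 551300.
Each occurs with probability p³ ≈ (0.003266)³ ≈ 3.4837187e-08.
By linearity: E[X] = C(150, 3)·p³ ≈ 551300 · 3.4837187e-08 ≈ 0.01921.
Since α = 3/2 > 1, p = c/n^{3/2} = o(1/n) is below the triangle threshold p ~ 1/n. Asymptotically E[X] ~ (c³/6)·n^{3(1−α)} = (6³/6)·n^{-1.5} → 0, so by Markov's inequality G has no triangles w.h.p.

E[X] ≈ 0.01921; in regime p = Θ(1/n^{3/2}) E[X] tends to 0 (below the triangle threshold p ~ 1/n).


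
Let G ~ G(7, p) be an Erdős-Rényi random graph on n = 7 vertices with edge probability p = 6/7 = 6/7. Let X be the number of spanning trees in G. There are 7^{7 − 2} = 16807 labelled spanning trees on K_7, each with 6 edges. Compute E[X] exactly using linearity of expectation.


K_7 has 7^{7 − 2} = 16807 labelled spanning trees.
For each such spanning tree H, let X_H = 1 if all 6 edges of H are present in G. Then P[X_H = 1] = p^{6} = (6/7)^{6} = 46656/117649.
Summing the indicators: E[X] = Σ_H E[X_H] = 16807 · p^{6} = 16807 · 46656/117649 = 46656/7.
Numerically: E[X] ≈ 6665.1.

E[X] = 16807 · (6/7)^{6} = 46656/7 ≈ 6665.1.


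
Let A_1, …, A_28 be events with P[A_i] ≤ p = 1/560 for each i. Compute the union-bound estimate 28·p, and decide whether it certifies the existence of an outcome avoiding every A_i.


Union bound: P[∪_{i=1}^{28} A_i] ≤ Σ_i P[A_i] ≤ 28·p = 28·(1/560) = 1/20.
Numerically: 1/20 ≈ 0.0500.
Is 1/20 < 1? YES.
Since P[∪ A_i] ≤ 1/20 < 1, the complement has P[∩ A_i^c] ≥ 1 − 1/20 = 19/20 > 0, so some outcome avoids every A_i.

28·p = 1/20 ≈ 0.0500; existence CERTIFIED by the union bound.


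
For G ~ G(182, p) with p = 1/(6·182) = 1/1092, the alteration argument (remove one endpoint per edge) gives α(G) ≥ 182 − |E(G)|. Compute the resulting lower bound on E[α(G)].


E[|E(G)|] = C(182, 2)·p = 16471 · (1/1092) = 181/12.
E[α(G)] ≥ n − E[|E(G)|] = 182 − 181/12 = 2003/12.
Numerically: ≈ 166.9167.
(This is only a lower bound; the true E[α(G)] may be larger.)

E[α(G)] ≥ 2003/12 ≈ 166.9167.


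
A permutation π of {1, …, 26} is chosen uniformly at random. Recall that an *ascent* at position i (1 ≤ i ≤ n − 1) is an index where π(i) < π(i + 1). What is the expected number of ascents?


Write X = Σ X_I over i = 1, …, 25, with X_I the indicator of one ascent.
There are 25 indicators.
For each fixed i, the pair (π(i), π(i+1)) is a uniformly random ordered pair of distinct values from {1, …, 26}; by symmetry P[π(i) < π(i+1)] = 1/2.
By linearity: E[X] = 25 · (1/2) = (26 − 1) · (1/2) = 25/2 ≈ 12.50000.

E[X] = 25/2 = 12.50000.


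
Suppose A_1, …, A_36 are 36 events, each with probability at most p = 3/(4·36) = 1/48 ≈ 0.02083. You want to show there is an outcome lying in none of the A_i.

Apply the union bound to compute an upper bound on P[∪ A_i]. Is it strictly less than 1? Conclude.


Union bound: P[∪_{i=1}^{36} A_i] ≤ Σ_i P[A_i] ≤ 36·p = 36·(1/48) = 3/4.
Numerically: 3/4 ≈ 0.75000.
Is 3/4 < 1? YES.
Since P[∪ A_i] ≤ 3/4 < 1, the complement has P[∩ A_i^c] ≥ 1 − 3/4 = 1/4 > 0, so some outcome avoids every A_i.

36·p = 3/4 ≈ 0.75000; existence CERTIFIED by the union bound.


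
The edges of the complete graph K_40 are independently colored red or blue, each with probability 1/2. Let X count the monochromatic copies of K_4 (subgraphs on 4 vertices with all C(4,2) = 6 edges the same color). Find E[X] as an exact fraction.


Let X = Σ_S X_S over the C(40, 4) = 91390 subsets S of size 4, where X_S = 1 if the K_4 on S is monochromatic.
For a fixed S, the K_4 on S has C(4, 2) = 6 edges. P[all 6 edges red] = (1/2)^6, and likewise for blue, so P[monochromatic] = 2·(1/2)^6 = 2^{1 − 6} = 1/32.
By linearity: E[X] = C(40, 4) · 2^{1 − 6} = 91390 · 1/32 = 45695/16.
Numerically: E[X] ≈ 2855.9375.

E[X] = C(40,4)·2^(1−C(4,2)) = 45695/16 ≈ 2855.9375.


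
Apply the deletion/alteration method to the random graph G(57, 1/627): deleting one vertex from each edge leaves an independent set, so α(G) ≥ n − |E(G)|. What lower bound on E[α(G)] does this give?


E[|E(G)|] = C(57, 2)·p = 1596 · (1/627) = 28/11.
E[α(G)] ≥ n − E[|E(G)|] = 57 − 28/11 = 599/11.
Numerically: ≈ 54.45455.
(This is only a lower bound; the true E[α(G)] may be larger.)

E[α(G)] ≥ 599/11 ≈ 54.45455.


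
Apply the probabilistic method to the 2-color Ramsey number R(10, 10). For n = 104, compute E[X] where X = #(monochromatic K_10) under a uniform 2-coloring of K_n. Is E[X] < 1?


E[X] = C(104, 10) · 2^{1 − 45} = 26100986351440 · 2^{−44} = 26100986351440/17592186044416.
As a reduced fraction: E[X] = 1631311646965/1099511627776 ≈ 1.483669.
Is E[X] < 1? NO.
Since E[X] ≥ 1, the first-moment bound is inconclusive at n = 104; it does NOT by itself certify R(10, 10) > 104.

E[X] = 1631311646965/1099511627776 ≈ 1.483669; E[X] ≥ 1; first-moment method inconclusive here.


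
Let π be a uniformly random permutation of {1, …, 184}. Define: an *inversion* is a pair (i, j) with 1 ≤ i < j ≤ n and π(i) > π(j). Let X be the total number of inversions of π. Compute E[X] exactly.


Write X = Σ X_I over the C(184, 2) = 16836 pairs i < j, with X_I the indicator of one inversion.
There are 16836 indicators.
For each fixed pair i < j, the values π(i) and π(j) are two distinct elements of {1, …, 184} in uniformly random order; by symmetry P[π(i) > π(j)] = 1/2.
By linearity: E[X] = 16836 · (1/2) = C(184, 2) · (1/2) = 16836/2 = 8418 ≈ 8418.00000.

E[X] = 8418 = 8418.00000.


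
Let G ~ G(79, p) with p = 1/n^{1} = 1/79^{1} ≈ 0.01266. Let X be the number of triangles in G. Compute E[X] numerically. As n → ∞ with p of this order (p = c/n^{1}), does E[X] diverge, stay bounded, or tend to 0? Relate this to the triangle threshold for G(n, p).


Number of potential triangles: C(79, 3) = 79079.
Each occurs with probability p³ ≈ (0.01266)³ ≈ 2.028237e-06.
By linearity: E[X] = C(79, 3)·p³ ≈ 79079 · 2.028237e-06 ≈ 0.1604.
Here α = 1, so p = 1/n is exactly at the triangle threshold p ~ 1/n. Asymptotically E[X] → c³/6 = 1³/6 = 1/6 ≈ 0.1667, a bounded constant. In this regime the triangle count is asymptotically Poisson(c³/6).

E[X] ≈ 0.1604; in regime p = Θ(1/n^{1}) E[X] stays bounded (at the triangle threshold p ~ 1/n).


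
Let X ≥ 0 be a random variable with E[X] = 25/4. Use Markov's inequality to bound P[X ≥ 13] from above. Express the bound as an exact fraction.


μ = E[X] = 25/4, a = 13.
Markov: P[X ≥ 13] ≤ μ/a = (25/4)/13 = 25/52.
Numerically: ≈ 0.4808.
(Since a = 13 > μ = 6.2500, the bound 25/52 is < 1 and informative.)

P[X ≥ 13] ≤ 25/52 ≈ 0.4808.


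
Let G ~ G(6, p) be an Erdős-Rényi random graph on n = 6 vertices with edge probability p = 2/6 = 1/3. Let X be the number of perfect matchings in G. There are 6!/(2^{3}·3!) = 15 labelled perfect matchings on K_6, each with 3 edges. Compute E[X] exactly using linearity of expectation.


K_6 has 6!/(2^{3}·3!) = 15 labelled perfect matchings.
For each such perfect matching H, let X_H = 1 if all 3 edges of H are present in G. Then P[X_H = 1] = p^{3} = (1/3)^{3} = 1/27.
By linearity: E[X] = Σ_H E[X_H] = 15 · p^{3} = 15 · 1/27 = 5/9.
Numerically: E[X] ≈ 0.555556.

E[X] = 15 · (1/3)^{3} = 5/9 ≈ 0.555556.


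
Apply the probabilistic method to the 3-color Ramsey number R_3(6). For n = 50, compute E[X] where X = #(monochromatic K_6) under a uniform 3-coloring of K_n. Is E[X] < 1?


E[X] = C(50, 6) · 3^{1 − 15} = 15890700 · 3^{−14} = 15890700/4782969.
As a reduced fraction: E[X] = 5296900/1594323 ≈ 3.322351.
Is E[X] < 1? NO.
Since E[X] ≥ 1, the first-moment bound is inconclusive at n = 50; it does NOT by itself certify R_3(6) > 50.

E[X] = 5296900/1594323 ≈ 3.322351; E[X] ≥ 1; first-moment method inconclusive here.


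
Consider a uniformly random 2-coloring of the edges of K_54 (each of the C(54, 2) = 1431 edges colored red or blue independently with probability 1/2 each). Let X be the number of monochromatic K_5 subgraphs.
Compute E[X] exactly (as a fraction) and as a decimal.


Let X = Σ_S X_S over the C(54, 5) = 3162510 subsets S of size 5, where X_S = 1 if the K_5 on S is monochromatic.
For a fixed S, the K_5 on S has C(5, 2) = 10 edges. P[all 10 edges red] = (1/2)^10, and likewise for blue, so P[monochromatic] = 2·(1/2)^10 = 2^{1 − 10} = 1/512.
By linearity: E[X] = C(54, 5) · 2^{1 − 10} = 3162510 · 1/512 = 1581255/256.
Numerically: E[X] ≈ 6176.77734.

E[X] = C(54,5)·2^(1−C(5,2)) = 1581255/256 ≈ 6176.77734.


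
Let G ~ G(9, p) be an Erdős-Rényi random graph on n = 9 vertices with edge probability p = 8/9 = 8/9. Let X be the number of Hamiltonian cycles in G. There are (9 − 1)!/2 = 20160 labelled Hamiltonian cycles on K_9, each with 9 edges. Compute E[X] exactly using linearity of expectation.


K_9 has (9 − 1)!/2 = 20160 labelled Hamiltonian cycles.
For each such Hamiltonian cycle H, let X_H = 1 if all 9 edges of H are present in G. Then P[X_H = 1] = p^{9} = (8/9)^{9} = 134217728/387420489.
By linearity of expectation: E[X] = Σ_H E[X_H] = 20160 · p^{9} = 20160 · 134217728/387420489 = 300647710720/43046721.
Numerically: E[X] ≈ 6.98e+03.

E[X] = 20160 · (8/9)^{9} = 300647710720/43046721 ≈ 6.98e+03.


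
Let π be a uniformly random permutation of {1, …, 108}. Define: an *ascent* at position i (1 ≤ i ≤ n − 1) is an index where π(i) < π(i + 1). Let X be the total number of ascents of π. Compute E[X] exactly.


Write X = Σ X_I over i = 1, …, 107, with X_I the indicator of one ascent.
There are 107 indicators.
For each fixed i, the pair (π(i), π(i+1)) is a uniformly random ordered pair of distinct values from {1, …, 108}; by symmetry P[π(i) < π(i+1)] = 1/2.
By linearity: E[X] = 107 · (1/2) = (108 − 1) · (1/2) = 107/2 ≈ 53.500.

E[X] = 107/2 = 53.500.
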